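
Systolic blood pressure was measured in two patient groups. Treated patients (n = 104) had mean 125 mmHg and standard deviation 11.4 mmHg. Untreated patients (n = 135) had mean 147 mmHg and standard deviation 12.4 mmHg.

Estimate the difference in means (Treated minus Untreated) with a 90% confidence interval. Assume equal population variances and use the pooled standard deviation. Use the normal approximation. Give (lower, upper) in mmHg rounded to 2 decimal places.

Pooled variance s_p² = [103·11.4² + 134·12.4²] / (104+135−2) = 143.4165, so s_p = 11.9757.
SE_diff = s_p·√(1/n₁ + 1/n₂) = 11.9757·√(1/104 + 1/135) = 1.5625.
z* = 1.645; margin = 1.645 × 1.5625 = 2.5703.
Difference = 125 − 147 = -22.0000.
-22.0000 ± 2.5703 → (-24.57, -19.43).

(-24.57, -19.43)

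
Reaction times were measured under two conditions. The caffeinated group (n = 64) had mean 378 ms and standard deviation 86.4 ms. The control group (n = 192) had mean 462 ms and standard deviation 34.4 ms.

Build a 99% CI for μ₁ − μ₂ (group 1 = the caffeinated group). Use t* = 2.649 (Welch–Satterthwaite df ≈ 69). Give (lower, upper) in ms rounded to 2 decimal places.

SE₁ = s₁/√n₁ = 86.4/√64 = 10.8000; SE₂ = 34.4/√192 = 2.4826.
Independent samples, unequal variances: SE_diff = √(SE₁² + SE₂²) = √(116.64 + 6.16330276) = 11.0817.
t* = 2.649, so margin of error = 2.649 × 11.0817 = 29.3554.
Difference in means = 378 − 462 = -84.0000.
-84.0000 ± 29.3554 → (-113.36, -54.64).

(-113.36, -54.64)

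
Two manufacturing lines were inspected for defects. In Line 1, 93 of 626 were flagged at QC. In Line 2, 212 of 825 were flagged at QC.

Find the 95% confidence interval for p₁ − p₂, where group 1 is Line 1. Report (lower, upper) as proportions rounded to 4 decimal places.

(-0.1492, -0.0676)

p̂₁ = 93/626 = 0.1486 and p̂₂ = 212/825 = 0.2570.
SE₁ = √(p̂₁(1−p̂₁)/n₁) = √(0.1486·0.8514/626) = 0.01422; SE₂ = √(0.2570·0.7430/825) = 0.01521.
Independent samples: SE of the difference = √(SE₁² + SE₂²) = √(0.0002022084 + 0.0002313441) = 0.02082.
z* for 95% confidence is 1.960, so the margin of error is 1.960 × 0.02082 = 0.04081.
Point estimate p̂₁ − p̂₂ = 0.1486 − 0.2570 = -0.1084.
-0.1084 ± 0.04081 → (-0.1492, -0.0676).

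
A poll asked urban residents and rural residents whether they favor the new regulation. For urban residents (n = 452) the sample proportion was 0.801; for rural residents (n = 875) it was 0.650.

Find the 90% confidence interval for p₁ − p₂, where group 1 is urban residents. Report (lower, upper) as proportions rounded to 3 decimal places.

The two standard errors are √(0.8010×0.1990/452) = 0.01878 and √(0.6500×0.3500/875) = 0.01612.
Because the samples are independent, SE_diff = √(0.01878² + 0.01612²) = 0.02475.
Using z* = 1.645 for 90%, ME = 1.645 × 0.02475 = 0.04071.
p̂₁ − p̂₂ = 0.1510; interval 0.1510 ± 0.04071 gives (0.110, 0.192).

(0.110, 0.192)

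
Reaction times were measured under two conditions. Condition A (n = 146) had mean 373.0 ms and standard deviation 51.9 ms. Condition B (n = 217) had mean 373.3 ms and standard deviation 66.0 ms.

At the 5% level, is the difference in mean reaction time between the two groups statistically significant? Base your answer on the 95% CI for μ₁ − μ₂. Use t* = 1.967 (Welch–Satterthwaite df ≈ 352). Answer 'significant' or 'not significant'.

Standard errors of each mean: 51.9/√146 = 4.2953 and 66.0/√217 = 4.4804.
SE(x̄₁ − x̄₂) = √(4.2953² + 4.4804²) = 6.2067 for independent samples with unequal variances.
With t* = 1.967, the margin is 1.967 × 6.2067 = 12.2086.
x̄₁ − x̄₂ = 373.0 − 373.3 = -0.3000; the interval is -0.3000 ± 12.2086 = (-12.5086, 11.9086).
The interval (-12.5086, 11.9086) contains 0, so the difference is not significant.

not significant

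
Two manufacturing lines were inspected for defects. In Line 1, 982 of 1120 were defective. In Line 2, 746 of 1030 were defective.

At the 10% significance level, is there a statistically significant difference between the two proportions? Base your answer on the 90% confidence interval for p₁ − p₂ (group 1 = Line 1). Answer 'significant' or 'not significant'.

Sample proportions: 982/1120 = 0.8768, 746/1030 = 0.7243.
Each SE is √(p̂(1−p̂)/n): √(0.8768·0.1232/1120) = 0.00982 and √(0.7243·0.2757/1030) = 0.01392.
SE(p̂₁ − p̂₂) = √(SE₁² + SE₂²) = √(0.0000964324 + 0.0001937664) = 0.01704, since the two samples are independent.
At 90% confidence z* = 1.645; margin = 1.645 × 0.01704 = 0.02803.
The difference is 0.8768 − 0.7243 = 0.1525, so the interval is 0.1525 ± 0.02803 = (0.12447, 0.18053).
The interval (0.12447, 0.18053) does not contain 0, so the difference is significant.

significant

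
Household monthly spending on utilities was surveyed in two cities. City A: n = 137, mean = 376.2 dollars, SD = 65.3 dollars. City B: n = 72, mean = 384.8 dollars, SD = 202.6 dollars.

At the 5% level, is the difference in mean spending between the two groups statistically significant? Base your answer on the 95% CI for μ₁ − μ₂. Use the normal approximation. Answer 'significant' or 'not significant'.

Standard errors of each mean: 65.3/√137 = 5.5790 and 202.6/√72 = 23.8766.
SE(x̄₁ − x̄₂) = √(5.5790² + 23.8766²) = 24.5197 for independent samples with unequal variances.
With z* = 1.960, the margin is 1.960 × 24.5197 = 48.0586.
x̄₁ − x̄₂ = 376.2 − 384.8 = -8.6000; the interval is -8.6000 ± 48.0586 = (-56.6586, 39.4586).
The interval (-56.6586, 39.4586) contains 0, so the difference is not significant.

not significant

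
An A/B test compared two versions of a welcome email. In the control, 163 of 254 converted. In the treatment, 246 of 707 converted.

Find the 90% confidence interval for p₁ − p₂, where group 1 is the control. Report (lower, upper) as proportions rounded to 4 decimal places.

p̂₁ = 163/254 = 0.6417 and p̂₂ = 246/707 = 0.3479.
SE₁ = √(p̂₁(1−p̂₁)/n₁) = √(0.6417·0.3583/254) = 0.03009; SE₂ = √(0.3479·0.6521/707) = 0.01791.
Independent samples: SE of the difference = √(SE₁² + SE₂²) = √(0.0009054081 + 0.0003207681) = 0.03502.
z* for 90% confidence is 1.645, so the margin of error is 1.645 × 0.03502 = 0.05761.
Point estimate p̂₁ − p̂₂ = 0.6417 − 0.3479 = 0.2938.
0.2938 ± 0.05761 → (0.2362, 0.3514).

(0.2362, 0.3514)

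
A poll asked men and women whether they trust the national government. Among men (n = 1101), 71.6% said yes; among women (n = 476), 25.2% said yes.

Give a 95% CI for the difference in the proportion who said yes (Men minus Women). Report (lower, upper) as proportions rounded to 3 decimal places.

(0.417, 0.511)

The two standard errors are √(0.7160×0.2840/1101) = 0.01359 and √(0.2520×0.7480/476) = 0.01990.
Because the samples are independent, SE_diff = √(0.01359² + 0.01990²) = 0.02410.
Using z* = 1.960 for 95%, ME = 1.960 × 0.02410 = 0.04724.
p̂₁ − p̂₂ = 0.4640; interval 0.4640 ± 0.04724 gives (0.417, 0.511).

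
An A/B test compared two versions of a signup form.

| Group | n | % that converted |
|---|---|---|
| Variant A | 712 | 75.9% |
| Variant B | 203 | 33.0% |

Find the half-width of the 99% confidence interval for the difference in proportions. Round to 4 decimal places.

Each SE is √(p̂(1−p̂)/n): √(0.7590·0.2410/712) = 0.01603 and √(0.3300·0.6700/203) = 0.03300.
SE(p̂₁ − p̂₂) = √(SE₁² + SE₂²) = √(0.0002569609 + 0.001089) = 0.03669, since the two samples are independent.
At 99% confidence z* = 2.576; margin = 2.576 × 0.03669 = 0.09451.

0.0945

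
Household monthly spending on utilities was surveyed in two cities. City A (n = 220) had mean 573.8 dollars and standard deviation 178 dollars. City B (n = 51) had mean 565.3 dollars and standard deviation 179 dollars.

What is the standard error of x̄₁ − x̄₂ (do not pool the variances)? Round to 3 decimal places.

27.790

SE₁ = s₁/√n₁ = 178/√220 = 12.0008; SE₂ = 179/√51 = 25.0650.
Independent samples, unequal variances: SE_diff = √(SE₁² + SE₂²) = √(144.01920064 + 628.254225) = 27.7898.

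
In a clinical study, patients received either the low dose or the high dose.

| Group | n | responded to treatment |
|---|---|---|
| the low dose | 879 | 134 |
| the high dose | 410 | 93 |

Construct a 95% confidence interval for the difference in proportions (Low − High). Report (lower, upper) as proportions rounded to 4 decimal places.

p̂₁ = 134/879 = 0.1524 and p̂₂ = 93/410 = 0.2268.
SE₁ = √(p̂₁(1−p̂₁)/n₁) = √(0.1524·0.8476/879) = 0.01212; SE₂ = √(0.2268·0.7732/410) = 0.02068.
Independent samples: SE of the difference = √(SE₁² + SE₂²) = √(0.0001468944 + 0.0004276624) = 0.02397.
z* for 95% confidence is 1.960, so the margin of error is 1.960 × 0.02397 = 0.04698.
Point estimate p̂₁ − p̂₂ = 0.1524 − 0.2268 = -0.0744.
-0.0744 ± 0.04698 → (-0.1214, -0.0274).

(-0.1214, -0.0274)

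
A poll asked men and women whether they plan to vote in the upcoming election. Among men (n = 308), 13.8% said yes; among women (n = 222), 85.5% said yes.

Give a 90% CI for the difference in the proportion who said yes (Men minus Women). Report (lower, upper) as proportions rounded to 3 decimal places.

SE₁ = √(p̂₁(1−p̂₁)/n₁) = √(0.1380·0.8620/308) = 0.01965; SE₂ = √(0.8550·0.1450/222) = 0.02363.
Independent samples: SE of the difference = √(SE₁² + SE₂²) = √(0.0003861225 + 0.0005583769) = 0.03073.
z* for 90% confidence is 1.645, so the margin of error is 1.645 × 0.03073 = 0.05055.
Point estimate p̂₁ − p̂₂ = 0.1380 − 0.8550 = -0.7170.
-0.7170 ± 0.05055 → (-0.768, -0.666).

(-0.768, -0.666)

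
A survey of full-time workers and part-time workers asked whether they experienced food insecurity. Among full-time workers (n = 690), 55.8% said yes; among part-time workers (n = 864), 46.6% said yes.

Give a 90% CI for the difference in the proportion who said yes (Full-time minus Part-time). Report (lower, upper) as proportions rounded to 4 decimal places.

Each SE is √(p̂(1−p̂)/n): √(0.5580·0.4420/690) = 0.01891 and √(0.4660·0.5340/864) = 0.01697.
SE(p̂₁ − p̂₂) = √(SE₁² + SE₂²) = √(0.0003575881 + 0.0002879809) = 0.02541, since the two samples are independent.
At 90% confidence z* = 1.645; margin = 1.645 × 0.02541 = 0.04180.
The difference is 0.5580 − 0.4660 = 0.0920, so the interval is 0.0920 ± 0.04180 = (0.0502, 0.1338).

(0.0502, 0.1338)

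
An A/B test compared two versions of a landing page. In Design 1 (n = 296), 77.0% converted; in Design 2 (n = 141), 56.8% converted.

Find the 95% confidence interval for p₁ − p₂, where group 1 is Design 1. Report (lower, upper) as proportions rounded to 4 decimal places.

(0.1072, 0.2968)

SE₁ = √(p̂₁(1−p̂₁)/n₁) = √(0.7700·0.2300/296) = 0.02446; SE₂ = √(0.5680·0.4320/141) = 0.04172.
Independent samples: SE of the difference = √(SE₁² + SE₂²) = √(0.0005982916 + 0.0017405584) = 0.04836.
z* for 95% confidence is 1.960, so the margin of error is 1.960 × 0.04836 = 0.09479.
Point estimate p̂₁ − p̂₂ = 0.7700 − 0.5680 = 0.2020.
0.2020 ± 0.09479 → (0.1072, 0.2968).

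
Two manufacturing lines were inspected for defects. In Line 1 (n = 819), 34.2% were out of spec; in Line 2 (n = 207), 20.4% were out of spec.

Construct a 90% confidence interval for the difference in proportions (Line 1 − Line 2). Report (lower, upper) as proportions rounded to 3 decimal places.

(0.084, 0.192)

The two standard errors are √(0.3420×0.6580/819) = 0.01658 and √(0.2040×0.7960/207) = 0.02801.
Because the samples are independent, SE_diff = √(0.01658² + 0.02801²) = 0.03255.
Using z* = 1.645 for 90%, ME = 1.645 × 0.03255 = 0.05354.
p̂₁ − p̂₂ = 0.1380; interval 0.1380 ± 0.05354 gives (0.084, 0.192).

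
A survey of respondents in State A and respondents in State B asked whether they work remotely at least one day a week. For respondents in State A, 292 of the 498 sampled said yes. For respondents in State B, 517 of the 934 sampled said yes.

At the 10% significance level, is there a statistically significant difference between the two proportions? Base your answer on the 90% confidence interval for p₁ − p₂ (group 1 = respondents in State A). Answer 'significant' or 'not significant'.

Sample proportions: 292/498 = 0.5863, 517/934 = 0.5535.
Each SE is √(p̂(1−p̂)/n): √(0.5863·0.4137/498) = 0.02207 and √(0.5535·0.4465/934) = 0.01627.
SE(p̂₁ − p̂₂) = √(SE₁² + SE₂²) = √(0.0004870849 + 0.0002647129) = 0.02742, since the two samples are independent.
At 90% confidence z* = 1.645; margin = 1.645 × 0.02742 = 0.04511.
The difference is 0.5863 − 0.5535 = 0.0328, so the interval is 0.0328 ± 0.04511 = (-0.01231, 0.07791).
The interval (-0.01231, 0.07791) contains 0, so the difference is not significant.

not significant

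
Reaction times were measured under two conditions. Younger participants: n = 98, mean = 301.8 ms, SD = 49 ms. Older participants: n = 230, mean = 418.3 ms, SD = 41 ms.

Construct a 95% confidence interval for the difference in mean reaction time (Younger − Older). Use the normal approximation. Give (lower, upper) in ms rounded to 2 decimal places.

SE₁ = s₁/√n₁ = 49/√98 = 4.9497; SE₂ = 41/√230 = 2.7035.
Independent samples, unequal variances: SE_diff = √(SE₁² + SE₂²) = √(24.49953009 + 7.30891225) = 5.6399.
z* = 1.960, so margin of error = 1.960 × 5.6399 = 11.0542.
Difference in means = 301.8 − 418.3 = -116.5000.
-116.5000 ± 11.0542 → (-127.55, -105.45).

(-127.55, -105.45)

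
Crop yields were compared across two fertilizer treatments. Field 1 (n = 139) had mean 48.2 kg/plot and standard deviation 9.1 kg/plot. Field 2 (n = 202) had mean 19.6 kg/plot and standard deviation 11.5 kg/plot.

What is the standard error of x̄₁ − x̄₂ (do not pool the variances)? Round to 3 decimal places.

Standard errors of each mean: 9.1/√139 = 0.7719 and 11.5/√202 = 0.8091.
SE(x̄₁ − x̄₂) = √(0.7719² + 0.8091²) = 1.1182 for independent samples with unequal variances.

1.118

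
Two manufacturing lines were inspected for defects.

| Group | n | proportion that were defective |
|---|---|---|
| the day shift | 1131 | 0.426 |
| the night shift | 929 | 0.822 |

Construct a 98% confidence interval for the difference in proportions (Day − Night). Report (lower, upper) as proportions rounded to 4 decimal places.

(-0.4410, -0.3510)

The two standard errors are √(0.4260×0.5740/1131) = 0.01470 and √(0.8220×0.1780/929) = 0.01255.
Because the samples are independent, SE_diff = √(0.01470² + 0.01255²) = 0.01933.
Using z* = 2.326 for 98%, ME = 2.326 × 0.01933 = 0.04496.
p̂₁ − p̂₂ = -0.3960; interval -0.3960 ± 0.04496 gives (-0.4410, -0.3510).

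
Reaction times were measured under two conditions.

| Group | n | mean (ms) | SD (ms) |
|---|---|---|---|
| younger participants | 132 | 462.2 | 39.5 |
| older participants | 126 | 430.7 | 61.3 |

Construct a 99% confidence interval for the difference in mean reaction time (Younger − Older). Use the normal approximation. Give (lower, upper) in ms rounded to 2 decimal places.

(14.88, 48.12)

Per-group SEs: s₁/√n₁ = 39.5/√132 = 3.4380, s₂/√n₂ = 61.3/√126 = 5.4610.
Unpooled SE of the difference: √(11.819844 + 29.822521) = 6.4531.
Margin of error = z* · SE = 2.576 × 6.4531 = 16.6232.
x̄₁ − x̄₂ = 462.2 − 430.7 = 31.5000.
CI: 31.5000 ± 16.6232 = (14.88, 48.12).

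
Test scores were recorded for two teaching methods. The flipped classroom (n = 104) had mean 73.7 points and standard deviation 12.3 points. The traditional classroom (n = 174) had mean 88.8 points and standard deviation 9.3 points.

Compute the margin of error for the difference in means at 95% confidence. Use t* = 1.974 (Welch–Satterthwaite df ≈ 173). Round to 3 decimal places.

2.758

Standard errors of each mean: 12.3/√104 = 1.2061 and 9.3/√174 = 0.7050.
SE(x̄₁ − x̄₂) = √(1.2061² + 0.7050²) = 1.3970 for independent samples with unequal variances.
With t* = 1.974, the margin is 1.974 × 1.3970 = 2.7577.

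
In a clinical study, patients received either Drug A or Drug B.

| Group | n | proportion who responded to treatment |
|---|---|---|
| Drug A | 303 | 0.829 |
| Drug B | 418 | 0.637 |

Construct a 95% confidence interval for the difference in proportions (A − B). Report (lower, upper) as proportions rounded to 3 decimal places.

SE₁ = √(p̂₁(1−p̂₁)/n₁) = √(0.8290·0.1710/303) = 0.02163; SE₂ = √(0.6370·0.3630/418) = 0.02352.
Independent samples: SE of the difference = √(SE₁² + SE₂²) = √(0.0004678569 + 0.0005531904) = 0.03195.
z* for 95% confidence is 1.960, so the margin of error is 1.960 × 0.03195 = 0.06262.
Point estimate p̂₁ − p̂₂ = 0.8290 − 0.6370 = 0.1920.
0.1920 ± 0.06262 → (0.129, 0.255).

(0.129, 0.255)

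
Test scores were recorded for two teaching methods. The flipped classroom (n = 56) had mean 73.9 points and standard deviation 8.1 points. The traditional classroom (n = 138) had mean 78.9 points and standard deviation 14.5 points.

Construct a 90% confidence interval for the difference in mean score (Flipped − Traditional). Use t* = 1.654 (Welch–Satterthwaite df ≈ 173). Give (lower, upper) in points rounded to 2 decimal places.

Standard errors of each mean: 8.1/√56 = 1.0824 and 14.5/√138 = 1.2343.
SE(x̄₁ − x̄₂) = √(1.0824² + 1.2343²) = 1.6417 for independent samples with unequal variances.
With t* = 1.654, the margin is 1.654 × 1.6417 = 2.7154.
x̄₁ − x̄₂ = 73.9 − 78.9 = -5.0000; the interval is -5.0000 ± 2.7154 = (-7.72, -2.28).

(-7.72, -2.28)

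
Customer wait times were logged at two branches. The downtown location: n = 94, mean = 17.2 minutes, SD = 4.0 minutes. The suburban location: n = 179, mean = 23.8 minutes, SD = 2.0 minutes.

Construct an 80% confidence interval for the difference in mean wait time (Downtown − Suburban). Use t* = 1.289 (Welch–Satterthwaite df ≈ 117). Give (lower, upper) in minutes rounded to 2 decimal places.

Per-group SEs: s₁/√n₁ = 4.0/√94 = 0.4126, s₂/√n₂ = 2.0/√179 = 0.1495.
Unpooled SE of the difference: √(0.17023876 + 0.02235025) = 0.4388.
Margin of error = t* · SE = 1.289 × 0.4388 = 0.5656.
x̄₁ − x̄₂ = 17.2 − 23.8 = -6.6000.
CI: -6.6000 ± 0.5656 = (-7.17, -6.03).

(-7.17, -6.03)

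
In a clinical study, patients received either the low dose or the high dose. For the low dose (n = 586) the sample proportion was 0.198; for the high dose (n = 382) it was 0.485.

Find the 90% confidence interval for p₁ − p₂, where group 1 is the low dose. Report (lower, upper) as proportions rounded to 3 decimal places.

(-0.337, -0.237)

Each SE is √(p̂(1−p̂)/n): √(0.1980·0.8020/586) = 0.01646 and √(0.4850·0.5150/382) = 0.02557.
SE(p̂₁ − p̂₂) = √(SE₁² + SE₂²) = √(0.0002709316 + 0.0006538249) = 0.03041, since the two samples are independent.
At 90% confidence z* = 1.645; margin = 1.645 × 0.03041 = 0.05002.
The difference is 0.1980 − 0.4850 = -0.2870, so the interval is -0.2870 ± 0.05002 = (-0.337, -0.237).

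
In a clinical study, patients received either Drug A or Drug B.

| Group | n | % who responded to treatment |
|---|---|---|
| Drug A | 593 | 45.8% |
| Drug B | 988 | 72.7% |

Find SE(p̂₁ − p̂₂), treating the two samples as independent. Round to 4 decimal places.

0.0249

SE₁ = √(p̂₁(1−p̂₁)/n₁) = √(0.4580·0.5420/593) = 0.02046; SE₂ = √(0.7270·0.2730/988) = 0.01417.
Independent samples: SE of the difference = √(SE₁² + SE₂²) = √(0.0004186116 + 0.0002007889) = 0.02489.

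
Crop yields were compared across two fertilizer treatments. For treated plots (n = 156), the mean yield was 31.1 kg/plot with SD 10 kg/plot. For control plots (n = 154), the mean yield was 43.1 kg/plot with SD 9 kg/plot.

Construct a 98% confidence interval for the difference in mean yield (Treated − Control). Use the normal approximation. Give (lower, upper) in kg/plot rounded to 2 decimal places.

Standard errors of each mean: 10/√156 = 0.8006 and 9/√154 = 0.7252.
SE(x̄₁ − x̄₂) = √(0.8006² + 0.7252²) = 1.0802 for independent samples with unequal variances.
With z* = 2.326, the margin is 2.326 × 1.0802 = 2.5125.
x̄₁ − x̄₂ = 31.1 − 43.1 = -12.0000; the interval is -12.0000 ± 2.5125 = (-14.51, -9.49).

(-14.51, -9.49)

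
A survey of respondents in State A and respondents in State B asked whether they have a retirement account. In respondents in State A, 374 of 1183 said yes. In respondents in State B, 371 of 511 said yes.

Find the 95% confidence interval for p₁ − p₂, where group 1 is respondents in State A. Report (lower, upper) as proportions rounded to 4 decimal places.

(-0.4568, -0.3630)

First, p̂₁ = 374/1183 = 0.3161; p̂₂ = 371/511 = 0.7260.
The two standard errors are √(0.3161×0.6839/1183) = 0.01352 and √(0.7260×0.2740/511) = 0.01973.
Because the samples are independent, SE_diff = √(0.01352² + 0.01973²) = 0.02392.
Using z* = 1.960 for 95%, ME = 1.960 × 0.02392 = 0.04688.
p̂₁ − p̂₂ = -0.4099; interval -0.4099 ± 0.04688 gives (-0.4568, -0.3630).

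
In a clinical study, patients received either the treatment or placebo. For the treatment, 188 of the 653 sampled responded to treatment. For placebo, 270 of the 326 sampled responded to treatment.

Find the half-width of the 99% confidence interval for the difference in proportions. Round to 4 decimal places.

Sample proportions: 188/653 = 0.2879, 270/326 = 0.8282.
Each SE is √(p̂(1−p̂)/n): √(0.2879·0.7121/653) = 0.01772 and √(0.8282·0.1718/326) = 0.02089.
SE(p̂₁ − p̂₂) = √(SE₁² + SE₂²) = √(0.0003139984 + 0.0004363921) = 0.02739, since the two samples are independent.
At 99% confidence z* = 2.576; margin = 2.576 × 0.02739 = 0.07056.

0.0706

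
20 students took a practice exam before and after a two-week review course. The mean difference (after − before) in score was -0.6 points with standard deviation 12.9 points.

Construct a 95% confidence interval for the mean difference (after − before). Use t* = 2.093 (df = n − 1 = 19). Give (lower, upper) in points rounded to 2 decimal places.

Paired design: SE = s_d/√n = 12.9/√20 = 2.8845.
t* = 2.093; margin of error = 2.093 × 2.8845 = 6.0373.
-0.6 ± 6.0373 → (-6.64, 5.44).

(-6.64, 5.44)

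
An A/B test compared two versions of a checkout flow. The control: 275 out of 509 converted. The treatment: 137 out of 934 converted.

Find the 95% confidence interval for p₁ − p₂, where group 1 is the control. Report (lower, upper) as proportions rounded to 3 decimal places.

First, p̂₁ = 275/509 = 0.5403; p̂₂ = 137/934 = 0.1467.
The two standard errors are √(0.5403×0.4597/509) = 0.02209 and √(0.1467×0.8533/934) = 0.01158.
Because the samples are independent, SE_diff = √(0.02209² + 0.01158²) = 0.02494.
Using z* = 1.960 for 95%, ME = 1.960 × 0.02494 = 0.04888.
p̂₁ − p̂₂ = 0.3936; interval 0.3936 ± 0.04888 gives (0.345, 0.442).

(0.345, 0.442)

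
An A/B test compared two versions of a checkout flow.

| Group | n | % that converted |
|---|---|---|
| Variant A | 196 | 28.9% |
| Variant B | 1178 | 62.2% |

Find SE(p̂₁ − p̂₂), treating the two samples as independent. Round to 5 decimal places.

0.03533

The two standard errors are √(0.2890×0.7110/196) = 0.03238 and √(0.6220×0.3780/1178) = 0.01413.
Because the samples are independent, SE_diff = √(0.03238² + 0.01413²) = 0.03533.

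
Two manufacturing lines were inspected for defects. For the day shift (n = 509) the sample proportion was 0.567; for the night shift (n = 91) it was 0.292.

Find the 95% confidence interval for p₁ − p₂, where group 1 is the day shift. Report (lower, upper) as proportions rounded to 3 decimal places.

(0.172, 0.378)

Each SE is √(p̂(1−p̂)/n): √(0.5670·0.4330/509) = 0.02196 and √(0.2920·0.7080/91) = 0.04766.
SE(p̂₁ − p̂₂) = √(SE₁² + SE₂²) = √(0.0004822416 + 0.0022714756) = 0.05248, since the two samples are independent.
At 95% confidence z* = 1.960; margin = 1.960 × 0.05248 = 0.10286.
The difference is 0.5670 − 0.2920 = 0.2750, so the interval is 0.2750 ± 0.10286 = (0.172, 0.378).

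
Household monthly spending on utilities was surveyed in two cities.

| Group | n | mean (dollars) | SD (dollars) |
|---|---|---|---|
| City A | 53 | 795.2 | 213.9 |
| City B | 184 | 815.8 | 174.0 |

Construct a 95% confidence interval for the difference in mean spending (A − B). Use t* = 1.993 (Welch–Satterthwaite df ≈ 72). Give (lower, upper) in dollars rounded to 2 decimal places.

(-84.49, 43.29)

Per-group SEs: s₁/√n₁ = 213.9/√53 = 29.3814, s₂/√n₂ = 174.0/√184 = 12.8275.
Unpooled SE of the difference: √(863.26666596 + 164.54475625) = 32.0595.
Margin of error = t* · SE = 1.993 × 32.0595 = 63.8946.
x̄₁ − x̄₂ = 795.2 − 815.8 = -20.6000.
CI: -20.6000 ± 63.8946 = (-84.49, 43.29).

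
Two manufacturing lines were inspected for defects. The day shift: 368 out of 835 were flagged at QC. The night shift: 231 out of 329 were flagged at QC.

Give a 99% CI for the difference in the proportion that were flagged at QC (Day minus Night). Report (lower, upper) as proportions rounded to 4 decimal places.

(-0.3400, -0.1828)

p̂₁ = 368/835 = 0.4407 and p̂₂ = 231/329 = 0.7021.
SE₁ = √(p̂₁(1−p̂₁)/n₁) = √(0.4407·0.5593/835) = 0.01718; SE₂ = √(0.7021·0.2979/329) = 0.02521.
Independent samples: SE of the difference = √(SE₁² + SE₂²) = √(0.0002951524 + 0.0006355441) = 0.03051.
z* for 99% confidence is 2.576, so the margin of error is 2.576 × 0.03051 = 0.07859.
Point estimate p̂₁ − p̂₂ = 0.4407 − 0.7021 = -0.2614.
-0.2614 ± 0.07859 → (-0.3400, -0.1828).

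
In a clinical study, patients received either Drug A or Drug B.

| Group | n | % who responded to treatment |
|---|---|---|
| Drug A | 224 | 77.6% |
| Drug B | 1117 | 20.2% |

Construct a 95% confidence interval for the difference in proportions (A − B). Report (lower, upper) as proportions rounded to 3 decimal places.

SE₁ = √(p̂₁(1−p̂₁)/n₁) = √(0.7760·0.2240/224) = 0.02786; SE₂ = √(0.2020·0.7980/1117) = 0.01201.
Independent samples: SE of the difference = √(SE₁² + SE₂²) = √(0.0007761796 + 0.0001442401) = 0.03034.
z* for 95% confidence is 1.960, so the margin of error is 1.960 × 0.03034 = 0.05947.
Point estimate p̂₁ − p̂₂ = 0.7760 − 0.2020 = 0.5740.
0.5740 ± 0.05947 → (0.515, 0.633).

(0.515, 0.633)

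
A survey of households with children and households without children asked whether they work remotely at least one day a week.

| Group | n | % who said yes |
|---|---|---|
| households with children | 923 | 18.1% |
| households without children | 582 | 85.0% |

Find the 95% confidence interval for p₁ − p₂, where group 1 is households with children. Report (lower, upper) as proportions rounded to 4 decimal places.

(-0.7072, -0.6308)

The two standard errors are √(0.1810×0.8190/923) = 0.01267 and √(0.8500×0.1500/582) = 0.01480.
Because the samples are independent, SE_diff = √(0.01267² + 0.01480²) = 0.01948.
Using z* = 1.960 for 95%, ME = 1.960 × 0.01948 = 0.03818.
p̂₁ − p̂₂ = -0.6690; interval -0.6690 ± 0.03818 gives (-0.7072, -0.6308).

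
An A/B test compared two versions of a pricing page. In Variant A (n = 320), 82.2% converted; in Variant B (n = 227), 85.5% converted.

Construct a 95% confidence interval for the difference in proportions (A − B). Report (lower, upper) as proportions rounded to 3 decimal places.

The two standard errors are √(0.8220×0.1780/320) = 0.02138 and √(0.8550×0.1450/227) = 0.02337.
Because the samples are independent, SE_diff = √(0.02138² + 0.02337²) = 0.03167.
Using z* = 1.960 for 95%, ME = 1.960 × 0.03167 = 0.06207.
p̂₁ − p̂₂ = -0.0330; interval -0.0330 ± 0.06207 gives (-0.095, 0.029).

(-0.095, 0.029)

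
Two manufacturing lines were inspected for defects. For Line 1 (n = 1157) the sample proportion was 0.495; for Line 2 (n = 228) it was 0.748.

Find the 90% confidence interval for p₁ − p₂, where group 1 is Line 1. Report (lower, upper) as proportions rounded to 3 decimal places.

(-0.306, -0.200)

The two standard errors are √(0.4950×0.5050/1157) = 0.01470 and √(0.7480×0.2520/228) = 0.02875.
Because the samples are independent, SE_diff = √(0.01470² + 0.02875²) = 0.03229.
Using z* = 1.645 for 90%, ME = 1.645 × 0.03229 = 0.05312.
p̂₁ − p̂₂ = -0.2530; interval -0.2530 ± 0.05312 gives (-0.306, -0.200).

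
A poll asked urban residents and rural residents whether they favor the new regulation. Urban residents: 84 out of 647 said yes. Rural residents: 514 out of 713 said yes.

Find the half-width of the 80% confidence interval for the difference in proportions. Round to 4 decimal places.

p̂₁ = 84/647 = 0.1298 and p̂₂ = 514/713 = 0.7209.
SE₁ = √(p̂₁(1−p̂₁)/n₁) = √(0.1298·0.8702/647) = 0.01321; SE₂ = √(0.7209·0.2791/713) = 0.01680.
Independent samples: SE of the difference = √(SE₁² + SE₂²) = √(0.0001745041 + 0.00028224) = 0.02137.
z* for 80% confidence is 1.282, so the margin of error is 1.282 × 0.02137 = 0.02740.

0.0274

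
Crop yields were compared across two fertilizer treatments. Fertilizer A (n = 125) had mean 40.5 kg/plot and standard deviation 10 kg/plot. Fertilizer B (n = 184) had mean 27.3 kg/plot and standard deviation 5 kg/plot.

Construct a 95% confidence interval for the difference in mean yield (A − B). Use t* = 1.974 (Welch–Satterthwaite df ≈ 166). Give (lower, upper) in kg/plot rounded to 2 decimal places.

Per-group SEs: s₁/√n₁ = 10/√125 = 0.8944, s₂/√n₂ = 5/√184 = 0.3686.
Unpooled SE of the difference: √(0.79995136 + 0.13586596) = 0.9674.
Margin of error = t* · SE = 1.974 × 0.9674 = 1.9096.
x̄₁ − x̄₂ = 40.5 − 27.3 = 13.2000.
CI: 13.2000 ± 1.9096 = (11.29, 15.11).

(11.29, 15.11)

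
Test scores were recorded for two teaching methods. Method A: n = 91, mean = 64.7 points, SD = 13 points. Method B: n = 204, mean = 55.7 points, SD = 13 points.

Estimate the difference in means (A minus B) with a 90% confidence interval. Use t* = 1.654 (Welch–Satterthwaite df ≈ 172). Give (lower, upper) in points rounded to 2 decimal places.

Per-group SEs: s₁/√n₁ = 13/√91 = 1.3628, s₂/√n₂ = 13/√204 = 0.9102.
Unpooled SE of the difference: √(1.85722384 + 0.82846404) = 1.6388.
Margin of error = t* · SE = 1.654 × 1.6388 = 2.7106.
x̄₁ − x̄₂ = 64.7 − 55.7 = 9.0000.
CI: 9.0000 ± 2.7106 = (6.29, 11.71).

(6.29, 11.71)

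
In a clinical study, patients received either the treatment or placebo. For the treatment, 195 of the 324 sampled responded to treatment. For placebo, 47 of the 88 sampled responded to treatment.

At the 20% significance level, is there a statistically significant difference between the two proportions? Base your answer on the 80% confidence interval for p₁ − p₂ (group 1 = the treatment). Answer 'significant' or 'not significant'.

not significant

p̂₁ = 195/324 = 0.6019 and p̂₂ = 47/88 = 0.5341.
SE₁ = √(p̂₁(1−p̂₁)/n₁) = √(0.6019·0.3981/324) = 0.02719; SE₂ = √(0.5341·0.4659/88) = 0.05318.
Independent samples: SE of the difference = √(SE₁² + SE₂²) = √(0.0007392961 + 0.0028281124) = 0.05973.
z* for 80% confidence is 1.282, so the margin of error is 1.282 × 0.05973 = 0.07657.
Point estimate p̂₁ − p̂₂ = 0.6019 − 0.5341 = 0.0678.
0.0678 ± 0.07657 → (-0.00877, 0.14437).
The interval (-0.00877, 0.14437) contains 0, so the difference is not significant.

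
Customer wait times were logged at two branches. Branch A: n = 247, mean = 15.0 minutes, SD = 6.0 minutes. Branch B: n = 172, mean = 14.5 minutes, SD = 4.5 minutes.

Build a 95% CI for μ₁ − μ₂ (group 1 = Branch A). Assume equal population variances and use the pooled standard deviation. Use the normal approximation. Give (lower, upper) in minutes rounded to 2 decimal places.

(-0.56, 1.56)

s_p = √[((n₁−1)s₁² + (n₂−1)s₂²)/(n₁+n₂−2)] = √[(246·6.0² + 171·4.5²)/417] = 5.4352.
SE = 5.4352·√(1/247 + 1/172) = 0.5398.
With z* = 1.960, margin = 1.960 × 0.5398 = 1.0580.
x̄₁ − x̄₂ = 15.0 − 14.5 = 0.5000; interval 0.5000 ± 1.0580 = (-0.56, 1.56).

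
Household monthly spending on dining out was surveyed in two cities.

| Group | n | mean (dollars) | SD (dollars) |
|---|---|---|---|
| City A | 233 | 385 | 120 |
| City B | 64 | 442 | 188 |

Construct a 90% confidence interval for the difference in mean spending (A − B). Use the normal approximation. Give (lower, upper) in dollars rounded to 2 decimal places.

(-97.76, -16.24)

Standard errors of each mean: 120/√233 = 7.8615 and 188/√64 = 23.5000.
SE(x̄₁ − x̄₂) = √(7.8615² + 23.5000²) = 24.7801 for independent samples with unequal variances.
With z* = 1.645, the margin is 1.645 × 24.7801 = 40.7633.
x̄₁ − x̄₂ = 385 − 442 = -57.0000; the interval is -57.0000 ± 40.7633 = (-97.76, -16.24).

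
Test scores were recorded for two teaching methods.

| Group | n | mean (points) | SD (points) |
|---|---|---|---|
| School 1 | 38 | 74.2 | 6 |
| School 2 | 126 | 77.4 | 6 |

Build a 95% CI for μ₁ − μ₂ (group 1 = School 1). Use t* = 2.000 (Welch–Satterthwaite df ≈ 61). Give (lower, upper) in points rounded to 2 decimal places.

Standard errors of each mean: 6/√38 = 0.9733 and 6/√126 = 0.5345.
SE(x̄₁ − x̄₂) = √(0.9733² + 0.5345²) = 1.1104 for independent samples with unequal variances.
With t* = 2.000, the margin is 2.000 × 1.1104 = 2.2208.
x̄₁ − x̄₂ = 74.2 − 77.4 = -3.2000; the interval is -3.2000 ± 2.2208 = (-5.42, -0.98).

(-5.42, -0.98)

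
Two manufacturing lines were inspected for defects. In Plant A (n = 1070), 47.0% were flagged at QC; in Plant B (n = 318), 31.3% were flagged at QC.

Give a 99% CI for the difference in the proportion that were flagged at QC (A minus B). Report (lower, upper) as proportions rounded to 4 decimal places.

(0.0793, 0.2347)

Each SE is √(p̂(1−p̂)/n): √(0.4700·0.5300/1070) = 0.01526 and √(0.3130·0.6870/318) = 0.02600.
SE(p̂₁ − p̂₂) = √(SE₁² + SE₂²) = √(0.0002328676 + 0.000676) = 0.03015, since the two samples are independent.
At 99% confidence z* = 2.576; margin = 2.576 × 0.03015 = 0.07767.
The difference is 0.4700 − 0.3130 = 0.1570, so the interval is 0.1570 ± 0.07767 = (0.0793, 0.2347).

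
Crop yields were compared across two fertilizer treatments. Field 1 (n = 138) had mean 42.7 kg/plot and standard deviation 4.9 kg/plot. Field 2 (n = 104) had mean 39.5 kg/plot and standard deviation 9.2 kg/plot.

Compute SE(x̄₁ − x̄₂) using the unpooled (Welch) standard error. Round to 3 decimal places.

0.994

Per-group SEs: s₁/√n₁ = 4.9/√138 = 0.4171, s₂/√n₂ = 9.2/√104 = 0.9021.
Unpooled SE of the difference: √(0.17397241 + 0.81378441) = 0.9939.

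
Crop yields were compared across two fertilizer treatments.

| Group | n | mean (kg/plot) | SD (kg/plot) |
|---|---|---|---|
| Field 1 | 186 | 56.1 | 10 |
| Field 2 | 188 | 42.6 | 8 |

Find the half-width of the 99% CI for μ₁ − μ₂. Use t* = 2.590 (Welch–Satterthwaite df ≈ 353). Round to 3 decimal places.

Standard errors of each mean: 10/√186 = 0.7332 and 8/√188 = 0.5835.
SE(x̄₁ − x̄₂) = √(0.7332² + 0.5835²) = 0.9370 for independent samples with unequal variances.
With t* = 2.590, the margin is 2.590 × 0.9370 = 2.4268.

2.427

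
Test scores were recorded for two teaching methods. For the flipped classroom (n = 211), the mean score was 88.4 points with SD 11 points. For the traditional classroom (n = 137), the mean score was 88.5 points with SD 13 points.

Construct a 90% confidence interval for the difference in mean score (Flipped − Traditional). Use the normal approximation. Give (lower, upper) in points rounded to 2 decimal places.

SE₁ = s₁/√n₁ = 11/√211 = 0.7573; SE₂ = 13/√137 = 1.1107.
Independent samples, unequal variances: SE_diff = √(SE₁² + SE₂²) = √(0.57350329 + 1.23365449) = 1.3443.
z* = 1.645, so margin of error = 1.645 × 1.3443 = 2.2114.
Difference in means = 88.4 − 88.5 = -0.1000.
-0.1000 ± 2.2114 → (-2.31, 2.11).

(-2.31, 2.11)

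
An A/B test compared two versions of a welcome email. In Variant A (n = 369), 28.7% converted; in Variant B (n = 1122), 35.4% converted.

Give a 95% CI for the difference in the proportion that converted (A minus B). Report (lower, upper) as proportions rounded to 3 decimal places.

SE₁ = √(p̂₁(1−p̂₁)/n₁) = √(0.2870·0.7130/369) = 0.02355; SE₂ = √(0.3540·0.6460/1122) = 0.01428.
Independent samples: SE of the difference = √(SE₁² + SE₂²) = √(0.0005546025 + 0.0002039184) = 0.02754.
z* for 95% confidence is 1.960, so the margin of error is 1.960 × 0.02754 = 0.05398.
Point estimate p̂₁ − p̂₂ = 0.2870 − 0.3540 = -0.0670.
-0.0670 ± 0.05398 → (-0.121, -0.013).

(-0.121, -0.013)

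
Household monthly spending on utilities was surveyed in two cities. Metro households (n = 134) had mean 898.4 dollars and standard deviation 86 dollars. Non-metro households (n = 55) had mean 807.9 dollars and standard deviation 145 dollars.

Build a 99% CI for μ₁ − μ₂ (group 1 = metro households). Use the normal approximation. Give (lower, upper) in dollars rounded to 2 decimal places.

Per-group SEs: s₁/√n₁ = 86/√134 = 7.4293, s₂/√n₂ = 145/√55 = 19.5518.
Unpooled SE of the difference: √(55.19449849 + 382.27288324) = 20.9157.
Margin of error = z* · SE = 2.576 × 20.9157 = 53.8788.
x̄₁ − x̄₂ = 898.4 − 807.9 = 90.5000.
CI: 90.5000 ± 53.8788 = (36.62, 144.38).

(36.62, 144.38)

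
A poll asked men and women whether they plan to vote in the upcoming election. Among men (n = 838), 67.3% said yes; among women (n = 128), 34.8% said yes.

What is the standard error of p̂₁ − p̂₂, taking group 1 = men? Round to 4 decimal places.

The two standard errors are √(0.6730×0.3270/838) = 0.01621 and √(0.3480×0.6520/128) = 0.04210.
Because the samples are independent, SE_diff = √(0.01621² + 0.04210²) = 0.04511.

0.0451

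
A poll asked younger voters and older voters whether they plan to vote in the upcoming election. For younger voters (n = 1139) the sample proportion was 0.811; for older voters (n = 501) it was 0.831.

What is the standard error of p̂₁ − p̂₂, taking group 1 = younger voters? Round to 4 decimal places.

0.0204

Each SE is √(p̂(1−p̂)/n): √(0.8110·0.1890/1139) = 0.01160 and √(0.8310·0.1690/501) = 0.01674.
SE(p̂₁ − p̂₂) = √(SE₁² + SE₂²) = √(0.00013456 + 0.0002802276) = 0.02037, since the two samples are independent.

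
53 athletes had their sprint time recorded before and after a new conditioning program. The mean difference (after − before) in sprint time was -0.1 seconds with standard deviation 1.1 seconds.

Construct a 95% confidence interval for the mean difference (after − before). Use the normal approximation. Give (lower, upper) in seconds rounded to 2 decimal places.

This is a matched-pairs design, so SE = s_d/√n = 1.1/√53 = 0.1511.
Margin = 1.960 × 0.1511 = 0.2962; the interval is -0.1 ± 0.2962 = (-0.40, 0.20).

(-0.40, 0.20)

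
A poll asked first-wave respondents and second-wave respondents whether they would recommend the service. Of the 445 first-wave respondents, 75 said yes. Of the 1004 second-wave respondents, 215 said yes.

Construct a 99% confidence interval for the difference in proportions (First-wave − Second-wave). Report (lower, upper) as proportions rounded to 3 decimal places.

(-0.102, 0.011)

First, p̂₁ = 75/445 = 0.1685; p̂₂ = 215/1004 = 0.2141.
The two standard errors are √(0.1685×0.8315/445) = 0.01774 and √(0.2141×0.7859/1004) = 0.01295.
Because the samples are independent, SE_diff = √(0.01774² + 0.01295²) = 0.02196.
Using z* = 2.576 for 99%, ME = 2.576 × 0.02196 = 0.05657.
p̂₁ − p̂₂ = -0.0456; interval -0.0456 ± 0.05657 gives (-0.102, 0.011).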